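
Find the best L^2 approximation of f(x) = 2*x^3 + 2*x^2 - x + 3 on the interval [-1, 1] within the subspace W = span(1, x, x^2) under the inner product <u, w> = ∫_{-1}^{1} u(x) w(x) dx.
g(x) = 2*x^2 + x/5 + 3

The best approximation g ∈ W is the orthogonal projection of f onto W. Writing g = a_0 + a_1 x + a_2 x^2, the coefficients solve the normal equations G · a = b where
  G_{ij} = <φ_i, φ_j> and b_i = <f, φ_i>, with φ_0 = 1, φ_1 = x, φ_2 = x^2.
G =
  [2, 0, 2/3]
  [0, 2/3, 0]
  [2/3, 0, 2/5],
b = (22/3, 2/15, 14/5).
Solving gives a_0 = 3, a_1 = 1/5, a_2 = 2, so
  g(x) = 2*x^2 + x/5 + 3.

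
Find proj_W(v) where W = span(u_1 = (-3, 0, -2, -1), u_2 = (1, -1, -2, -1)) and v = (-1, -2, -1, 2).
proj_W(v) = (-49/94, -4/47, -27/47, -27/94)

Set up U = [u_1 | ... | u_2] ∈ R^(4×2). The projector onto W = col(U) is P = U (U^T U)^(-1) U^T.
Compute U^T U =
  [14, 2]
  [2, 7],
and U^T v = (3, 1).
Solve U^T U · c = U^T v for the coefficients: c = (19/94, 4/47). The projection is proj_W(v) = U c.
Check: (v - proj_W(v)) · u_1 = 0  (should be 0).
Check: (v - proj_W(v)) · u_2 = 0  (should be 0).
Result: proj_W(v) = (-49/94, -4/47, -27/47, -27/94).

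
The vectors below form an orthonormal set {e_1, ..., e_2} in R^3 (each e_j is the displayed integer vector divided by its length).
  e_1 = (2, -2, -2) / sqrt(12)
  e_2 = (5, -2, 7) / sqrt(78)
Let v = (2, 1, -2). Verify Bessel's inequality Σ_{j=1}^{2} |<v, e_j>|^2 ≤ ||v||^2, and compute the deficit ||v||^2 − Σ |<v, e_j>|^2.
Σ |<v, e_j>|^2 = 45/13; ||v||^2 = 9; deficit = 72/13

Write each e_j = u_j / sqrt(<u_j, u_j>) where u_j is the displayed integer vector. Then <v, e_j> = <v, u_j> / sqrt(<u_j, u_j>), so |<v, e_j>|^2 = <v, u_j>^2 / <u_j, u_j>.
Coefficients: <v, e_1> = 6/sqrt(12), <v, e_2> = -6/sqrt(78).
Square and sum: Σ |<v, e_j>|^2 = 45/13.
Compute ||v||^2 = v·v = 9.
Deficit = 9 − 45/13 = 72/13 ≥ 0, confirming Bessel's inequality. (The deficit equals ||v − Σ <v,e_j> e_j||^2, the squared distance from v to span{e_j}.)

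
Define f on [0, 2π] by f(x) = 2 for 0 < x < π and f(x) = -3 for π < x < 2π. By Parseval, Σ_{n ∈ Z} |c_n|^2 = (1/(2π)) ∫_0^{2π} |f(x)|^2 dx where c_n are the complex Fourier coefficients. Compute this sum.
Σ |c_n|^2 = 13/2

Parseval equates the L^2 energy of f (normalised by 1/(2π)) with the ℓ^2 sum of its Fourier coefficients: (1/(2π)) ∫_0^{2π} |f|^2 = Σ |c_n|^2.
Compute the left side: (1/(2π)) [∫_0^π 2^2 dx + ∫_π^{2π} (-3)^2 dx] = (1/(2π)) · (4π + 9π) = (4 + 9)/2 = 13/2.
So Σ_{n ∈ Z} |c_n|^2 = 13/2.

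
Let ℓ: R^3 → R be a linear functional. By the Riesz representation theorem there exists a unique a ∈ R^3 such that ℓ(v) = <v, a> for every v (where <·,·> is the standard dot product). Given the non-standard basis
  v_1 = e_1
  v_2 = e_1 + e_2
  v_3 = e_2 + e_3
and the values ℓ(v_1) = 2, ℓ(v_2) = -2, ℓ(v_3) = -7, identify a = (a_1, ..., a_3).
a = (2, -4, -3)

Write a = (a_1, ..., a_3) in the standard basis. For each basis vector v_i, ℓ(v_i) = <v_i, a> is a linear equation in the a_j's. Collect the n equations into a matrix system V a = ℓ, where row i of V is v_i (expressed in the standard basis). Since V is invertible (lower-triangular with 1s on the diagonal, up to permutation), solve by back-substitution:
  V =
[[1, 0, 0],
 [1, 1, 0],
 [0, 1, 1]]
  V a = (2, -2, -7)
Solving gives a = (2, -4, -3).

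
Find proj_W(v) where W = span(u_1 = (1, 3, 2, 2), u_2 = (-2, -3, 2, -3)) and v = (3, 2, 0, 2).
proj_W(v) = (18/13, 777/299, -102/299, 673/299)

Set up U = [u_1 | ... | u_2] ∈ R^(4×2). The projector onto W = col(U) is P = U (U^T U)^(-1) U^T.
Compute U^T U =
  [18, -13]
  [-13, 26],
and U^T v = (13, -18).
Solve U^T U · c = U^T v for the coefficients: c = (8/23, -155/299). The projection is proj_W(v) = U c.
Check: (v - proj_W(v)) · u_1 = 0  (should be 0).
Check: (v - proj_W(v)) · u_2 = 0  (should be 0).
Result: proj_W(v) = (18/13, 777/299, -102/299, 673/299).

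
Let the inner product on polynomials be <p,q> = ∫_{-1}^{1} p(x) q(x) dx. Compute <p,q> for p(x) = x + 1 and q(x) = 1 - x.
<p,q> = 4/3

Expand the product: p(x)·q(x) = 1 - x^2.
∫_{-1}^{1} of each monomial x^k gives [2/(k+1) if k even, 0 if k odd]. Integrating term-by-term (or equivalently evaluating the antiderivative F(x) = -x^3/3 + x at the endpoints):
  F(1) − F(−1) = 2/3 − (-2/3) = 4/3.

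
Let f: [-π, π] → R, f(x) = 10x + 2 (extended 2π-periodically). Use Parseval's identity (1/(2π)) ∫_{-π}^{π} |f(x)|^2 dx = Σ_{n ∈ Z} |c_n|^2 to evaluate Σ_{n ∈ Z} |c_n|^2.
Σ |c_n|^2 = 100π^2/3 + 4

Expand and integrate term by term over [-π, π]:
  ∫ (10x)^2 dx = 100·(2π^3/3); ∫ 2·10·(2)·x dx = 0 (odd integrand); ∫ 2^2 dx = 4·2π.
So (1/(2π)) ∫_{-π}^{π} (10x + 2)^2 dx = 100π^2/3 + 4 = 100π^2/3 + 4.
Parseval ⇒ Σ |c_n|^2 = 100π^2/3 + 4.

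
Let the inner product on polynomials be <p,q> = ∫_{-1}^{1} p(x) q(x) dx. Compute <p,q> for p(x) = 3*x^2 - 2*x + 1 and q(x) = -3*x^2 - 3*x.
<p,q> = -8/5

Expand the product: p(x)·q(x) = -9*x^4 - 3*x^3 + 3*x^2 - 3*x.
∫_{-1}^{1} of each monomial x^k gives [2/(k+1) if k even, 0 if k odd]. Integrating term-by-term (or equivalently evaluating the antiderivative F(x) = -9*x^5/5 - 3*x^4/4 + x^3 - 3*x^2/2 at the endpoints):
  F(1) − F(−1) = -61/20 − (-29/20) = -8/5.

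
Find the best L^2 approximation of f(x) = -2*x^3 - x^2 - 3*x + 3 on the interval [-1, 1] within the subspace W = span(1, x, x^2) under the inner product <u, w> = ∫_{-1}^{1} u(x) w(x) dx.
g(x) = -x^2 - 21*x/5 + 3

The best approximation g ∈ W is the orthogonal projection of f onto W. Writing g = a_0 + a_1 x + a_2 x^2, the coefficients solve the normal equations G · a = b where
  G_{ij} = <φ_i, φ_j> and b_i = <f, φ_i>, with φ_0 = 1, φ_1 = x, φ_2 = x^2.
G =
  [2, 0, 2/3]
  [0, 2/3, 0]
  [2/3, 0, 2/5],
b = (16/3, -14/5, 8/5).
Solving gives a_0 = 3, a_1 = -21/5, a_2 = -1, so
  g(x) = -x^2 - 21*x/5 + 3.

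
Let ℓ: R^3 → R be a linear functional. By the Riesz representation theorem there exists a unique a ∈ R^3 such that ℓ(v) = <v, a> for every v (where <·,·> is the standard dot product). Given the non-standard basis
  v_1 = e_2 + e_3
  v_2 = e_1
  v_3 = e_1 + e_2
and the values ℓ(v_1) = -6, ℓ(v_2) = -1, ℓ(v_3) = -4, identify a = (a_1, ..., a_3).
a = (-1, -3, -3)

Write a = (a_1, ..., a_3) in the standard basis. For each basis vector v_i, ℓ(v_i) = <v_i, a> is a linear equation in the a_j's. Collect the n equations into a matrix system V a = ℓ, where row i of V is v_i (expressed in the standard basis). Since V is invertible (lower-triangular with 1s on the diagonal, up to permutation), solve by back-substitution:
  V =
[[0, 1, 1],
 [1, 0, 0],
 [1, 1, 0]]
  V a = (-6, -1, -4)
Solving gives a = (-1, -3, -3).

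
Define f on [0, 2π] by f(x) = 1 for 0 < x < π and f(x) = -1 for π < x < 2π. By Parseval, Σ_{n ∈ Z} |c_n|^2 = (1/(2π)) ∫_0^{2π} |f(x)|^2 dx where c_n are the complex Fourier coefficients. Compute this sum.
Σ |c_n|^2 = 1

Parseval equates the L^2 energy of f (normalised by 1/(2π)) with the ℓ^2 sum of its Fourier coefficients: (1/(2π)) ∫_0^{2π} |f|^2 = Σ |c_n|^2.
Compute the left side: (1/(2π)) [∫_0^π 1^2 dx + ∫_π^{2π} (-1)^2 dx] = (1/(2π)) · (1π + 1π) = (1 + 1)/2 = 1.
So Σ_{n ∈ Z} |c_n|^2 = 1.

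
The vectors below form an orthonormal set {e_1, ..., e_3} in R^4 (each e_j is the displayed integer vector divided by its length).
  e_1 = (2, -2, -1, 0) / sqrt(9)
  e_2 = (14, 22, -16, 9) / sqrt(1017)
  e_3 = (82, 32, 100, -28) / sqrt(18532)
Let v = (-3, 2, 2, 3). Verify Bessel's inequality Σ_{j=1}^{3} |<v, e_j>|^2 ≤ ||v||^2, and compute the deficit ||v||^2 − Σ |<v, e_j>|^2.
Σ |<v, e_j>|^2 = 666/41; ||v||^2 = 26; deficit = 400/41

Write each e_j = u_j / sqrt(<u_j, u_j>) where u_j is the displayed integer vector. Then <v, e_j> = <v, u_j> / sqrt(<u_j, u_j>), so |<v, e_j>|^2 = <v, u_j>^2 / <u_j, u_j>.
Coefficients: <v, e_1> = -12/sqrt(9), <v, e_2> = -3/sqrt(1017), <v, e_3> = -66/sqrt(18532).
Square and sum: Σ |<v, e_j>|^2 = 666/41.
Compute ||v||^2 = v·v = 26.
Deficit = 26 − 666/41 = 400/41 ≥ 0, confirming Bessel's inequality. (The deficit equals ||v − Σ <v,e_j> e_j||^2, the squared distance from v to span{e_j}.)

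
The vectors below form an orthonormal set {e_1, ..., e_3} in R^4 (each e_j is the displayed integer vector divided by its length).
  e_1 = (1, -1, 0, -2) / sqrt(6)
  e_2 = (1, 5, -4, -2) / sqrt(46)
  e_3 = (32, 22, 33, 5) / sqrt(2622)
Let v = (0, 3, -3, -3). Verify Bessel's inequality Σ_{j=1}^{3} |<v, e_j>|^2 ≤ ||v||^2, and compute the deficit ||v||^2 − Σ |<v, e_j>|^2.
Σ |<v, e_j>|^2 = 495/19; ||v||^2 = 27; deficit = 18/19

Write each e_j = u_j / sqrt(<u_j, u_j>) where u_j is the displayed integer vector. Then <v, e_j> = <v, u_j> / sqrt(<u_j, u_j>), so |<v, e_j>|^2 = <v, u_j>^2 / <u_j, u_j>.
Coefficients: <v, e_1> = 3/sqrt(6), <v, e_2> = 33/sqrt(46), <v, e_3> = -48/sqrt(2622).
Square and sum: Σ |<v, e_j>|^2 = 495/19.
Compute ||v||^2 = v·v = 27.
Deficit = 27 − 495/19 = 18/19 ≥ 0, confirming Bessel's inequality. (The deficit equals ||v − Σ <v,e_j> e_j||^2, the squared distance from v to span{e_j}.)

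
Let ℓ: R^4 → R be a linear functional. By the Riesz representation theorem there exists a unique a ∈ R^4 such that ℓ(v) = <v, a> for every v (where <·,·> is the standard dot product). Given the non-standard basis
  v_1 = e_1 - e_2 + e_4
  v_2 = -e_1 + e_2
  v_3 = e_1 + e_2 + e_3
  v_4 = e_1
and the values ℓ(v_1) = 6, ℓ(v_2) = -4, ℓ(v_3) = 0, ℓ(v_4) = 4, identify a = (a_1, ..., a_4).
a = (4, 0, -4, 2)

Write a = (a_1, ..., a_4) in the standard basis. For each basis vector v_i, ℓ(v_i) = <v_i, a> is a linear equation in the a_j's. Collect the n equations into a matrix system V a = ℓ, where row i of V is v_i (expressed in the standard basis). Since V is invertible (lower-triangular with 1s on the diagonal, up to permutation), solve by back-substitution:
  V =
[[1, -1, 0, 1],
 [-1, 1, 0, 0],
 [1, 1, 1, 0],
 [1, 0, 0, 0]]
  V a = (6, -4, 0, 4)
Solving gives a = (4, 0, -4, 2).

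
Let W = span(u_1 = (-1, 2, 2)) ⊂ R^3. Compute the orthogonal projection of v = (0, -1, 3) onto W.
proj_W(v) = (-4/9, 8/9, 8/9)

Set up U = [u_1 | ... | u_1] ∈ R^(3×1). The projector onto W = col(U) is P = U (U^T U)^(-1) U^T.
Compute U^T U =
  [9],
and U^T v = (4).
Solve U^T U · c = U^T v for the coefficients: c = (4/9). The projection is proj_W(v) = U c.
Check: (v - proj_W(v)) · u_1 = 0  (should be 0).
Result: proj_W(v) = (-4/9, 8/9, 8/9).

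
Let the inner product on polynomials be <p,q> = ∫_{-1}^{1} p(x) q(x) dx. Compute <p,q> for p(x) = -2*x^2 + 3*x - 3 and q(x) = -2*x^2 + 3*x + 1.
<p,q> = 64/15

Expand the product: p(x)·q(x) = 4*x^4 - 12*x^3 + 13*x^2 - 6*x - 3.
∫_{-1}^{1} of each monomial x^k gives [2/(k+1) if k even, 0 if k odd]. Integrating term-by-term (or equivalently evaluating the antiderivative F(x) = 4*x^5/5 - 3*x^4 + 13*x^3/3 - 3*x^2 - 3*x at the endpoints):
  F(1) − F(−1) = -58/15 − (-122/15) = 64/15.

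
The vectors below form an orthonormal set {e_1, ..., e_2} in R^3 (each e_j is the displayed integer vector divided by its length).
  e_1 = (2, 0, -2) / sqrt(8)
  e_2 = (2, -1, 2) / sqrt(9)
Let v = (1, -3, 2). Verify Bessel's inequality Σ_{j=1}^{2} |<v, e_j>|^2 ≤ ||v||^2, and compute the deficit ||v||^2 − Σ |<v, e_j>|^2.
Σ |<v, e_j>|^2 = 19/2; ||v||^2 = 14; deficit = 9/2

Write each e_j = u_j / sqrt(<u_j, u_j>) where u_j is the displayed integer vector. Then <v, e_j> = <v, u_j> / sqrt(<u_j, u_j>), so |<v, e_j>|^2 = <v, u_j>^2 / <u_j, u_j>.
Coefficients: <v, e_1> = -2/sqrt(8), <v, e_2> = 9/sqrt(9).
Square and sum: Σ |<v, e_j>|^2 = 19/2.
Compute ||v||^2 = v·v = 14.
Deficit = 14 − 19/2 = 9/2 ≥ 0, confirming Bessel's inequality. (The deficit equals ||v − Σ <v,e_j> e_j||^2, the squared distance from v to span{e_j}.)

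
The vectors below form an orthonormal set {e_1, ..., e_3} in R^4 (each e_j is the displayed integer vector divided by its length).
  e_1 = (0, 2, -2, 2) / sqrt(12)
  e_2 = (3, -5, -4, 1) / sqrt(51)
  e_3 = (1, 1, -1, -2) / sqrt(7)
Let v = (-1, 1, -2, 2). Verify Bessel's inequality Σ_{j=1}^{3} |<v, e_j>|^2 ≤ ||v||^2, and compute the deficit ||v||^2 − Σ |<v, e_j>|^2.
Σ |<v, e_j>|^2 = 1069/119; ||v||^2 = 10; deficit = 121/119

Write each e_j = u_j / sqrt(<u_j, u_j>) where u_j is the displayed integer vector. Then <v, e_j> = <v, u_j> / sqrt(<u_j, u_j>), so |<v, e_j>|^2 = <v, u_j>^2 / <u_j, u_j>.
Coefficients: <v, e_1> = 10/sqrt(12), <v, e_2> = 2/sqrt(51), <v, e_3> = -2/sqrt(7).
Square and sum: Σ |<v, e_j>|^2 = 1069/119.
Compute ||v||^2 = v·v = 10.
Deficit = 10 − 1069/119 = 121/119 ≥ 0, confirming Bessel's inequality. (The deficit equals ||v − Σ <v,e_j> e_j||^2, the squared distance from v to span{e_j}.)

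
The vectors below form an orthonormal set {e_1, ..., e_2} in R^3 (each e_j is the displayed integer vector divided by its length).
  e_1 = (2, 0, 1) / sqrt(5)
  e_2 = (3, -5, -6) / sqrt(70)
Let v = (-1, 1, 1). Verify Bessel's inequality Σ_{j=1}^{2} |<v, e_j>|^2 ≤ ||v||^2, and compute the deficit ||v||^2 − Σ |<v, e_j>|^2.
Σ |<v, e_j>|^2 = 3; ||v||^2 = 3; deficit = 0

Write each e_j = u_j / sqrt(<u_j, u_j>) where u_j is the displayed integer vector. Then <v, e_j> = <v, u_j> / sqrt(<u_j, u_j>), so |<v, e_j>|^2 = <v, u_j>^2 / <u_j, u_j>.
Coefficients: <v, e_1> = -1/sqrt(5), <v, e_2> = -14/sqrt(70).
Square and sum: Σ |<v, e_j>|^2 = 3.
Compute ||v||^2 = v·v = 3.
Deficit = 3 − 3 = 0 ≥ 0, confirming Bessel's inequality. (The deficit equals ||v − Σ <v,e_j> e_j||^2, the squared distance from v to span{e_j}.)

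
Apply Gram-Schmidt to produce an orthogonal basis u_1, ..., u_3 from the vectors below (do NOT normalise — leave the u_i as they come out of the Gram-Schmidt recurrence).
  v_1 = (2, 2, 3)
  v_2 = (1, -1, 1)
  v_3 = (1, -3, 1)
Orthogonal basis:
  u_1 = (2, 2, 3)
  u_2 = (11/17, -23/17, 8/17)
  u_3 = (-5/21, -1/21, 4/21)

Apply the Gram-Schmidt recurrence
  u_1 = v_1
  u_i = v_i − Σ_{j<i} ((v_i · u_j) / (u_j · u_j)) · u_j.

Step by step this gives:
  u_1 = (2, 2, 3)
  u_2 = (11/17, -23/17, 8/17)
  u_3 = (-5/21, -1/21, 4/21)

Orthogonality check:
  u_2 · u_1 = 0 (should be 0)
  u_3 · u_1 = 0 (should be 0)
  u_3 · u_2 = 0 (should be 0)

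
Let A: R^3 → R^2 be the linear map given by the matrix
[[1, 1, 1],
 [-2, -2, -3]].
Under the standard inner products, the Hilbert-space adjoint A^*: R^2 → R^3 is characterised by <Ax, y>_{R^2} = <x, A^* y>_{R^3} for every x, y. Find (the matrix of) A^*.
A^* = A^T =
[[1, -2],
 [1, -2],
 [1, -3]]

For real matrices with standard dot products, the defining identity <Ax, y> = <x, A^* y> gives (Ax)^T y = x^T (A^*) y, i.e. x^T A^T y = x^T (A^*) y. Since this holds for all x, y, we must have A^* = A^T. Therefore
A^* =
[[1, -2],
 [1, -2],
 [1, -3]].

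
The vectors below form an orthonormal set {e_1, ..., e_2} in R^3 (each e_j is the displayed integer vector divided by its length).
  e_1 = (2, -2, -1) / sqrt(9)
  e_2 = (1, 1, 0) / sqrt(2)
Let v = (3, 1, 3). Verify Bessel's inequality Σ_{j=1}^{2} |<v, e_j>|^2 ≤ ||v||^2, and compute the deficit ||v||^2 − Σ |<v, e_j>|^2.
Σ |<v, e_j>|^2 = 73/9; ||v||^2 = 19; deficit = 98/9

Write each e_j = u_j / sqrt(<u_j, u_j>) where u_j is the displayed integer vector. Then <v, e_j> = <v, u_j> / sqrt(<u_j, u_j>), so |<v, e_j>|^2 = <v, u_j>^2 / <u_j, u_j>.
Coefficients: <v, e_1> = 1/sqrt(9), <v, e_2> = 4/sqrt(2).
Square and sum: Σ |<v, e_j>|^2 = 73/9.
Compute ||v||^2 = v·v = 19.
Deficit = 19 − 73/9 = 98/9 ≥ 0, confirming Bessel's inequality. (The deficit equals ||v − Σ <v,e_j> e_j||^2, the squared distance from v to span{e_j}.)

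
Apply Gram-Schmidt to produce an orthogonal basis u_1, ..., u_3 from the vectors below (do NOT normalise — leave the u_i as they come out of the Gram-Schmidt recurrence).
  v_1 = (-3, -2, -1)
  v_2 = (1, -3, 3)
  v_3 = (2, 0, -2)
Orthogonal basis:
  u_1 = (-3, -2, -1)
  u_2 = (1, -3, 3)
  u_3 = (180/133, -160/133, -220/133)

Apply the Gram-Schmidt recurrence
  u_1 = v_1
  u_i = v_i − Σ_{j<i} ((v_i · u_j) / (u_j · u_j)) · u_j.

Step by step this gives:
  u_1 = (-3, -2, -1)
  u_2 = (1, -3, 3)
  u_3 = (180/133, -160/133, -220/133)

Orthogonality check:
  u_2 · u_1 = 0 (should be 0)
  u_3 · u_1 = 0 (should be 0)
  u_3 · u_2 = 0 (should be 0)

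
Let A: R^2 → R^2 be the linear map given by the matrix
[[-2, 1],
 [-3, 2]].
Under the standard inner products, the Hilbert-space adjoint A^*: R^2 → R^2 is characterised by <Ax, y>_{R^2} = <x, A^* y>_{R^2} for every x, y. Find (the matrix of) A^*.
A^* = A^T =
[[-2, -3],
 [1, 2]]

For real matrices with standard dot products, the defining identity <Ax, y> = <x, A^* y> gives (Ax)^T y = x^T (A^*) y, i.e. x^T A^T y = x^T (A^*) y. Since this holds for all x, y, we must have A^* = A^T. Therefore
A^* =
[[-2, -3],
 [1, 2]].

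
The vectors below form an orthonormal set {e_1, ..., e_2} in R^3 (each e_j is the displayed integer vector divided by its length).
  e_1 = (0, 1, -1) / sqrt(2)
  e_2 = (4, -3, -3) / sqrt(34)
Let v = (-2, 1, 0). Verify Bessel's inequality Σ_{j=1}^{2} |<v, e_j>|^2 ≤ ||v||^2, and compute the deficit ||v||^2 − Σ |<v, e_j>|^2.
Σ |<v, e_j>|^2 = 69/17; ||v||^2 = 5; deficit = 16/17

Write each e_j = u_j / sqrt(<u_j, u_j>) where u_j is the displayed integer vector. Then <v, e_j> = <v, u_j> / sqrt(<u_j, u_j>), so |<v, e_j>|^2 = <v, u_j>^2 / <u_j, u_j>.
Coefficients: <v, e_1> = 1/sqrt(2), <v, e_2> = -11/sqrt(34).
Square and sum: Σ |<v, e_j>|^2 = 69/17.
Compute ||v||^2 = v·v = 5.
Deficit = 5 − 69/17 = 16/17 ≥ 0, confirming Bessel's inequality. (The deficit equals ||v − Σ <v,e_j> e_j||^2, the squared distance from v to span{e_j}.)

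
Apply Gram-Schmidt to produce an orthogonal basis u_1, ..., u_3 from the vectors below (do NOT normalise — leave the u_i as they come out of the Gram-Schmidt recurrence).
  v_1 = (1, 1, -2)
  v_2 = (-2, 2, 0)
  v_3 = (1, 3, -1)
Orthogonal basis:
  u_1 = (1, 1, -2)
  u_2 = (-2, 2, 0)
  u_3 = (1, 1, 1)

Apply the Gram-Schmidt recurrence
  u_1 = v_1
  u_i = v_i − Σ_{j<i} ((v_i · u_j) / (u_j · u_j)) · u_j.

Step by step this gives:
  u_1 = (1, 1, -2)
  u_2 = (-2, 2, 0)
  u_3 = (1, 1, 1)

Orthogonality check:
  u_2 · u_1 = 0 (should be 0)
  u_3 · u_1 = 0 (should be 0)
  u_3 · u_2 = 0 (should be 0)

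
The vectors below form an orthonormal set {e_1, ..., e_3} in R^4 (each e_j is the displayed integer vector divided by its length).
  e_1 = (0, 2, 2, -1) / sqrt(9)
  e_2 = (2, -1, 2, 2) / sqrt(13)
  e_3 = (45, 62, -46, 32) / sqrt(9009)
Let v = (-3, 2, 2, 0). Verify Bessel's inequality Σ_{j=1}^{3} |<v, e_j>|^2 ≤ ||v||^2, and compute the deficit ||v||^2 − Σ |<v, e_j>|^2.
Σ |<v, e_j>|^2 = 733/77; ||v||^2 = 17; deficit = 576/77

Write each e_j = u_j / sqrt(<u_j, u_j>) where u_j is the displayed integer vector. Then <v, e_j> = <v, u_j> / sqrt(<u_j, u_j>), so |<v, e_j>|^2 = <v, u_j>^2 / <u_j, u_j>.
Coefficients: <v, e_1> = 8/sqrt(9), <v, e_2> = -4/sqrt(13), <v, e_3> = -103/sqrt(9009).
Square and sum: Σ |<v, e_j>|^2 = 733/77.
Compute ||v||^2 = v·v = 17.
Deficit = 17 − 733/77 = 576/77 ≥ 0, confirming Bessel's inequality. (The deficit equals ||v − Σ <v,e_j> e_j||^2, the squared distance from v to span{e_j}.)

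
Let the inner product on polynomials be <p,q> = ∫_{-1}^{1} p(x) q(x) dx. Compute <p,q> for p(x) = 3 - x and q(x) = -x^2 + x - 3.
<p,q> = -62/3

Expand the product: p(x)·q(x) = x^3 - 4*x^2 + 6*x - 9.
∫_{-1}^{1} of each monomial x^k gives [2/(k+1) if k even, 0 if k odd]. Integrating term-by-term (or equivalently evaluating the antiderivative F(x) = x^4/4 - 4*x^3/3 + 3*x^2 - 9*x at the endpoints):
  F(1) − F(−1) = -85/12 − (163/12) = -62/3.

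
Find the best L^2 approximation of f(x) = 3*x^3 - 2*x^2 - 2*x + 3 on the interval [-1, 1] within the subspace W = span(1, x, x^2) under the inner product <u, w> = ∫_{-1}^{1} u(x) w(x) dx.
g(x) = -2*x^2 - x/5 + 3

The best approximation g ∈ W is the orthogonal projection of f onto W. Writing g = a_0 + a_1 x + a_2 x^2, the coefficients solve the normal equations G · a = b where
  G_{ij} = <φ_i, φ_j> and b_i = <f, φ_i>, with φ_0 = 1, φ_1 = x, φ_2 = x^2.
G =
  [2, 0, 2/3]
  [0, 2/3, 0]
  [2/3, 0, 2/5],
b = (14/3, -2/15, 6/5).
Solving gives a_0 = 3, a_1 = -1/5, a_2 = -2, so
  g(x) = -2*x^2 - x/5 + 3.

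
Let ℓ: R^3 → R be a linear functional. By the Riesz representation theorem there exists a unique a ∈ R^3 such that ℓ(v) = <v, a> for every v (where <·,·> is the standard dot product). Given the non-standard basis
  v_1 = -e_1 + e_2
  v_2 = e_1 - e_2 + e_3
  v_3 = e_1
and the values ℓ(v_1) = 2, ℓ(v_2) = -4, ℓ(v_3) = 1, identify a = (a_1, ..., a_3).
a = (1, 3, -2)

Write a = (a_1, ..., a_3) in the standard basis. For each basis vector v_i, ℓ(v_i) = <v_i, a> is a linear equation in the a_j's. Collect the n equations into a matrix system V a = ℓ, where row i of V is v_i (expressed in the standard basis). Since V is invertible (lower-triangular with 1s on the diagonal, up to permutation), solve by back-substitution:
  V =
[[-1, 1, 0],
 [1, -1, 1],
 [1, 0, 0]]
  V a = (2, -4, 1)
Solving gives a = (1, 3, -2).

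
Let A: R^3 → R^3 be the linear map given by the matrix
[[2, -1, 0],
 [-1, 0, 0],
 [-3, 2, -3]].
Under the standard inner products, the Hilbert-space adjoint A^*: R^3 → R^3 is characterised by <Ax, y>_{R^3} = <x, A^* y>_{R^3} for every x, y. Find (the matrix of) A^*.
A^* = A^T =
[[2, -1, -3],
 [-1, 0, 2],
 [0, 0, -3]]

For real matrices with standard dot products, the defining identity <Ax, y> = <x, A^* y> gives (Ax)^T y = x^T (A^*) y, i.e. x^T A^T y = x^T (A^*) y. Since this holds for all x, y, we must have A^* = A^T. Therefore
A^* =
[[2, -1, -3],
 [-1, 0, 2],
 [0, 0, -3]].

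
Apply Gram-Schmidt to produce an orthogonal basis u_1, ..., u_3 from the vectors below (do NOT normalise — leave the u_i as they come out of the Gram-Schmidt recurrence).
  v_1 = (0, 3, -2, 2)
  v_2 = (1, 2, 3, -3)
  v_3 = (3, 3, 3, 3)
Orthogonal basis:
  u_1 = (0, 3, -2, 2)
  u_2 = (1, 52/17, 39/17, -39/17)
  u_3 = (858/355, -132/355, 966/355, 21952*2**(13/48)*3**(3/16)*5**(73/144)*7**(49/72)/84375)

Apply the Gram-Schmidt recurrence
  u_1 = v_1
  u_i = v_i − Σ_{j<i} ((v_i · u_j) / (u_j · u_j)) · u_j.

Step by step this gives:
  u_1 = (0, 3, -2, 2)
  u_2 = (1, 52/17, 39/17, -39/17)
  u_3 = (858/355, -132/355, 966/355, 21952*2**(13/48)*3**(3/16)*5**(73/144)*7**(49/72)/84375)

Orthogonality check:
  u_2 · u_1 = 0 (should be 0)
  u_3 · u_1 = 0 (should be 0)
  u_3 · u_2 = 0 (should be 0)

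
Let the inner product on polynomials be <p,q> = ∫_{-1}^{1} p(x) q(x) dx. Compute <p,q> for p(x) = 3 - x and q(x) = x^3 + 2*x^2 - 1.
<p,q> = -12/5

Expand the product: p(x)·q(x) = -x^4 + x^3 + 6*x^2 + x - 3.
∫_{-1}^{1} of each monomial x^k gives [2/(k+1) if k even, 0 if k odd]. Integrating term-by-term (or equivalently evaluating the antiderivative F(x) = -x^5/5 + x^4/4 + 2*x^3 + x^2/2 - 3*x at the endpoints):
  F(1) − F(−1) = -9/20 − (39/20) = -12/5.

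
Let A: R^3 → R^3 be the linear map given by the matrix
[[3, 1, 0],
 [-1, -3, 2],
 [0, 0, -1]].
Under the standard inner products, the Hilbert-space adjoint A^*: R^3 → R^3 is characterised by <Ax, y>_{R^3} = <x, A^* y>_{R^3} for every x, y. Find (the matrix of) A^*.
A^* = A^T =
[[3, -1, 0],
 [1, -3, 0],
 [0, 2, -1]]

For real matrices with standard dot products, the defining identity <Ax, y> = <x, A^* y> gives (Ax)^T y = x^T (A^*) y, i.e. x^T A^T y = x^T (A^*) y. Since this holds for all x, y, we must have A^* = A^T. Therefore
A^* =
[[3, -1, 0],
 [1, -3, 0],
 [0, 2, -1]].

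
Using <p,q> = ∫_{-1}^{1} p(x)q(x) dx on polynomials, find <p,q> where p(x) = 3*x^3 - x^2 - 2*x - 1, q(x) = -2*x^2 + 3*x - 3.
<p,q> = 146/15

Expand the product: p(x)·q(x) = -6*x^5 + 11*x^4 - 8*x^3 - x^2 + 3*x + 3.
∫_{-1}^{1} of each monomial x^k gives [2/(k+1) if k even, 0 if k odd]. Integrating term-by-term (or equivalently evaluating the antiderivative F(x) = -x^6 + 11*x^5/5 - 2*x^4 - x^3/3 + 3*x^2/2 + 3*x at the endpoints):
  F(1) − F(−1) = 101/30 − (-191/30) = 146/15.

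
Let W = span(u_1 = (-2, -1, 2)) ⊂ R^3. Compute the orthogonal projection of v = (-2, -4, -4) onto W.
proj_W(v) = (0, 0, 0)

Set up U = [u_1 | ... | u_1] ∈ R^(3×1). The projector onto W = col(U) is P = U (U^T U)^(-1) U^T.
Compute U^T U =
  [9],
and U^T v = (0).
Solve U^T U · c = U^T v for the coefficients: c = (0). The projection is proj_W(v) = U c.
Check: (v - proj_W(v)) · u_1 = 0  (should be 0).
Result: proj_W(v) = (0, 0, 0).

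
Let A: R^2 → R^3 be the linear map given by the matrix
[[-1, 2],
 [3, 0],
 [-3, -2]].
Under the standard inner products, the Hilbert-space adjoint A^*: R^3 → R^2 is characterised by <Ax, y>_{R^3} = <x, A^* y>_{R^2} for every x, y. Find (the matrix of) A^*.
A^* = A^T =
[[-1, 3, -3],
 [2, 0, -2]]

For real matrices with standard dot products, the defining identity <Ax, y> = <x, A^* y> gives (Ax)^T y = x^T (A^*) y, i.e. x^T A^T y = x^T (A^*) y. Since this holds for all x, y, we must have A^* = A^T. Therefore
A^* =
[[-1, 3, -3],
 [2, 0, -2]].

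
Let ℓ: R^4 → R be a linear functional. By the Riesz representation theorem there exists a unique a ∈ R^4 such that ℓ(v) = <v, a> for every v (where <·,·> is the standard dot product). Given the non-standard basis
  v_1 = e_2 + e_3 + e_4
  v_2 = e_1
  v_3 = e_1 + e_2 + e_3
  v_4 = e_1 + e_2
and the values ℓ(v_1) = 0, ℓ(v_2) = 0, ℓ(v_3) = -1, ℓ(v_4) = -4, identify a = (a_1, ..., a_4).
a = (0, -4, 3, 1)

Write a = (a_1, ..., a_4) in the standard basis. For each basis vector v_i, ℓ(v_i) = <v_i, a> is a linear equation in the a_j's. Collect the n equations into a matrix system V a = ℓ, where row i of V is v_i (expressed in the standard basis). Since V is invertible (lower-triangular with 1s on the diagonal, up to permutation), solve by back-substitution:
  V =
[[0, 1, 1, 1],
 [1, 0, 0, 0],
 [1, 1, 1, 0],
 [1, 1, 0, 0]]
  V a = (0, 0, -1, -4)
Solving gives a = (0, -4, 3, 1).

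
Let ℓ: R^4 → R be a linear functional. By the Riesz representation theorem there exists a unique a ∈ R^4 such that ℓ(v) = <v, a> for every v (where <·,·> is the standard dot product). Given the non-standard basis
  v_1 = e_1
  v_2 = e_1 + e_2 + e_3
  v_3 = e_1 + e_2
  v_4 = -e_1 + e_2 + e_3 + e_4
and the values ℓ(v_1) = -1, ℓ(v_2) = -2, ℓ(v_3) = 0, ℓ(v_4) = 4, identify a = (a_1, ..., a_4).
a = (-1, 1, -2, 4)

Write a = (a_1, ..., a_4) in the standard basis. For each basis vector v_i, ℓ(v_i) = <v_i, a> is a linear equation in the a_j's. Collect the n equations into a matrix system V a = ℓ, where row i of V is v_i (expressed in the standard basis). Since V is invertible (lower-triangular with 1s on the diagonal, up to permutation), solve by back-substitution:
  V =
[[1, 0, 0, 0],
 [1, 1, 1, 0],
 [1, 1, 0, 0],
 [-1, 1, 1, 1]]
  V a = (-1, -2, 0, 4)
Solving gives a = (-1, 1, -2, 4).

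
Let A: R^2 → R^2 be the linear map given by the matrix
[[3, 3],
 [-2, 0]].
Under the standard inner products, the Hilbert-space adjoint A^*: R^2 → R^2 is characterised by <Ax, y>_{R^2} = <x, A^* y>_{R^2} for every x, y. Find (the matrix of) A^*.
A^* = A^T =
[[3, -2],
 [3, 0]]

For real matrices with standard dot products, the defining identity <Ax, y> = <x, A^* y> gives (Ax)^T y = x^T (A^*) y, i.e. x^T A^T y = x^T (A^*) y. Since this holds for all x, y, we must have A^* = A^T. Therefore
A^* =
[[3, -2],
 [3, 0]].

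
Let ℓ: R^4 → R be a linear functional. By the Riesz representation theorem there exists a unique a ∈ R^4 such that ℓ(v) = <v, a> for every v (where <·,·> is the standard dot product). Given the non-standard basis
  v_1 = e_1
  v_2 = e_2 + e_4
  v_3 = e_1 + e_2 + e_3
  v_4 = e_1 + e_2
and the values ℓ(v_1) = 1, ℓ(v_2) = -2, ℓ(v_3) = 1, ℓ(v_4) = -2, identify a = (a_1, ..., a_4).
a = (1, -3, 3, 1)

Write a = (a_1, ..., a_4) in the standard basis. For each basis vector v_i, ℓ(v_i) = <v_i, a> is a linear equation in the a_j's. Collect the n equations into a matrix system V a = ℓ, where row i of V is v_i (expressed in the standard basis). Since V is invertible (lower-triangular with 1s on the diagonal, up to permutation), solve by back-substitution:
  V =
[[1, 0, 0, 0],
 [0, 1, 0, 1],
 [1, 1, 1, 0],
 [1, 1, 0, 0]]
  V a = (1, -2, 1, -2)
Solving gives a = (1, -3, 3, 1).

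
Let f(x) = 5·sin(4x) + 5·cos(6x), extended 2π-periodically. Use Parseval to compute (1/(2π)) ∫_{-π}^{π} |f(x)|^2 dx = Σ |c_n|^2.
Σ |c_n|^2 = 25

Expand |f|^2 and use orthogonality of {sin(nx), cos(mx)} on [-π, π]:
  ∫_{-π}^{π} sin(nx)^2 dx = π, ∫ cos(mx)^2 dx = π, and cross terms integrate to 0.
So ∫_{-π}^{π} f(x)^2 dx = 5^2 · π + 5^2 · π = (25 + 25)π.
Divide by 2π: (25 + 25)/2 = 25.
By Parseval, this equals Σ |c_n|^2.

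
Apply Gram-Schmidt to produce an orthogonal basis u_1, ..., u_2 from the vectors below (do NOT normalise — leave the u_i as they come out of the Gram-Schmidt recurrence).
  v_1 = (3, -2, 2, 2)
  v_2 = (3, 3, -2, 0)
Orthogonal basis:
  u_1 = (3, -2, 2, 2)
  u_2 = (22/7, 61/21, -40/21, 2/21)

Apply the Gram-Schmidt recurrence
  u_1 = v_1
  u_i = v_i − Σ_{j<i} ((v_i · u_j) / (u_j · u_j)) · u_j.

Step by step this gives:
  u_1 = (3, -2, 2, 2)
  u_2 = (22/7, 61/21, -40/21, 2/21)

Orthogonality check:
  u_2 · u_1 = 0 (should be 0)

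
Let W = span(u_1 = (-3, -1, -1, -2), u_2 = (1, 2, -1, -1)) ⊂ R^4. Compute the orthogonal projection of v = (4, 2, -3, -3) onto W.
proj_W(v) = (221/101, 407/101, -193/101, -186/101)

Set up U = [u_1 | ... | u_2] ∈ R^(4×2). The projector onto W = col(U) is P = U (U^T U)^(-1) U^T.
Compute U^T U =
  [15, -2]
  [-2, 7],
and U^T v = (-5, 14).
Solve U^T U · c = U^T v for the coefficients: c = (-7/101, 200/101). The projection is proj_W(v) = U c.
Check: (v - proj_W(v)) · u_1 = 0  (should be 0).
Check: (v - proj_W(v)) · u_2 = 0  (should be 0).
Result: proj_W(v) = (221/101, 407/101, -193/101, -186/101).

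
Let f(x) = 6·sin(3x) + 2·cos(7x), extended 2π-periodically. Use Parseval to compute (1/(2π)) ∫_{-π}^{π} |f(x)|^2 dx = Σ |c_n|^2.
Σ |c_n|^2 = 20

Expand |f|^2 and use orthogonality of {sin(nx), cos(mx)} on [-π, π]:
  ∫_{-π}^{π} sin(nx)^2 dx = π, ∫ cos(mx)^2 dx = π, and cross terms integrate to 0.
So ∫_{-π}^{π} f(x)^2 dx = 6^2 · π + 2^2 · π = (36 + 4)π.
Divide by 2π: (36 + 4)/2 = 20.
By Parseval, this equals Σ |c_n|^2.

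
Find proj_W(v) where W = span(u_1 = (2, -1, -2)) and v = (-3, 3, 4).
proj_W(v) = (-34/9, 17/9, 34/9)

Set up U = [u_1 | ... | u_1] ∈ R^(3×1). The projector onto W = col(U) is P = U (U^T U)^(-1) U^T.
Compute U^T U =
  [9],
and U^T v = (-17).
Solve U^T U · c = U^T v for the coefficients: c = (-17/9). The projection is proj_W(v) = U c.
Check: (v - proj_W(v)) · u_1 = 0  (should be 0).
Result: proj_W(v) = (-34/9, 17/9, 34/9).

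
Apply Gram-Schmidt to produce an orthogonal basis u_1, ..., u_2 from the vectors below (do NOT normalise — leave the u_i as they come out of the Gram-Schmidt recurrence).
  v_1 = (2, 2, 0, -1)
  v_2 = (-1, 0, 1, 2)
Orthogonal basis:
  u_1 = (2, 2, 0, -1)
  u_2 = (-1/9, 8/9, 1, 14/9)

Apply the Gram-Schmidt recurrence
  u_1 = v_1
  u_i = v_i − Σ_{j<i} ((v_i · u_j) / (u_j · u_j)) · u_j.

Step by step this gives:
  u_1 = (2, 2, 0, -1)
  u_2 = (-1/9, 8/9, 1, 14/9)

Orthogonality check:
  u_2 · u_1 = 0 (should be 0)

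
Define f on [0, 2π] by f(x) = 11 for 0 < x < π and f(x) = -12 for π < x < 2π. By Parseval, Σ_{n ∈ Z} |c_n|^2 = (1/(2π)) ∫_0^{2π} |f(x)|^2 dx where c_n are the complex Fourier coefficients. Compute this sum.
Σ |c_n|^2 = 265/2

Parseval equates the L^2 energy of f (normalised by 1/(2π)) with the ℓ^2 sum of its Fourier coefficients: (1/(2π)) ∫_0^{2π} |f|^2 = Σ |c_n|^2.
Compute the left side: (1/(2π)) [∫_0^π 11^2 dx + ∫_π^{2π} (-12)^2 dx] = (1/(2π)) · (121π + 144π) = (121 + 144)/2 = 265/2.
So Σ_{n ∈ Z} |c_n|^2 = 265/2.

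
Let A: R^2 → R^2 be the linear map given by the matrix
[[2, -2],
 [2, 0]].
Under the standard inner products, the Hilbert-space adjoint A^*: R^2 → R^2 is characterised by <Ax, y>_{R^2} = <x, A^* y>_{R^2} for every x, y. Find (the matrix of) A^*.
A^* = A^T =
[[2, 2],
 [-2, 0]]

For real matrices with standard dot products, the defining identity <Ax, y> = <x, A^* y> gives (Ax)^T y = x^T (A^*) y, i.e. x^T A^T y = x^T (A^*) y. Since this holds for all x, y, we must have A^* = A^T. Therefore
A^* =
[[2, 2],
 [-2, 0]].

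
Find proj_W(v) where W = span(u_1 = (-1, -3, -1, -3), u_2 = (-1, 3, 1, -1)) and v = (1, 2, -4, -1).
proj_W(v) = (-13/51, 7/17, 7/51, -19/51)

Set up U = [u_1 | ... | u_2] ∈ R^(4×2). The projector onto W = col(U) is P = U (U^T U)^(-1) U^T.
Compute U^T U =
  [20, -6]
  [-6, 12],
and U^T v = (0, 2).
Solve U^T U · c = U^T v for the coefficients: c = (1/17, 10/51). The projection is proj_W(v) = U c.
Check: (v - proj_W(v)) · u_1 = 0  (should be 0).
Check: (v - proj_W(v)) · u_2 = 0  (should be 0).
Result: proj_W(v) = (-13/51, 7/17, 7/51, -19/51).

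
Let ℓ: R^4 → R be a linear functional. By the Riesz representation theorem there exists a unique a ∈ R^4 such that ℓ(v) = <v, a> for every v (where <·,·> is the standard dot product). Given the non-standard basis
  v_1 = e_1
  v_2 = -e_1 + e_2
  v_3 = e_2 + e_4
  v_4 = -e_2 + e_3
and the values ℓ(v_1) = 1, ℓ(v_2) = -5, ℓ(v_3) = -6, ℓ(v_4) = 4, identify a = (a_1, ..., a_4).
a = (1, -4, 0, -2)

Write a = (a_1, ..., a_4) in the standard basis. For each basis vector v_i, ℓ(v_i) = <v_i, a> is a linear equation in the a_j's. Collect the n equations into a matrix system V a = ℓ, where row i of V is v_i (expressed in the standard basis). Since V is invertible (lower-triangular with 1s on the diagonal, up to permutation), solve by back-substitution:
  V =
[[1, 0, 0, 0],
 [-1, 1, 0, 0],
 [0, 1, 0, 1],
 [0, -1, 1, 0]]
  V a = (1, -5, -6, 4)
Solving gives a = (1, -4, 0, -2).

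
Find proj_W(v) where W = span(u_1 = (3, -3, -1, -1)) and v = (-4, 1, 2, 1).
proj_W(v) = (-27/10, 27/10, 9/10, 9/10)

Set up U = [u_1 | ... | u_1] ∈ R^(4×1). The projector onto W = col(U) is P = U (U^T U)^(-1) U^T.
Compute U^T U =
  [20],
and U^T v = (-18).
Solve U^T U · c = U^T v for the coefficients: c = (-9/10). The projection is proj_W(v) = U c.
Check: (v - proj_W(v)) · u_1 = 0  (should be 0).
Result: proj_W(v) = (-27/10, 27/10, 9/10, 9/10).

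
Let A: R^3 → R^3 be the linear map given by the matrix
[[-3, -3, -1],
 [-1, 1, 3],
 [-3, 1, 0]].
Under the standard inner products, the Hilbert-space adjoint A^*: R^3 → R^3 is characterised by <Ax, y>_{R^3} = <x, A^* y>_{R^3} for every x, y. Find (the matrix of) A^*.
A^* = A^T =
[[-3, -1, -3],
 [-3, 1, 1],
 [-1, 3, 0]]

For real matrices with standard dot products, the defining identity <Ax, y> = <x, A^* y> gives (Ax)^T y = x^T (A^*) y, i.e. x^T A^T y = x^T (A^*) y. Since this holds for all x, y, we must have A^* = A^T. Therefore
A^* =
[[-3, -1, -3],
 [-3, 1, 1],
 [-1, 3, 0]].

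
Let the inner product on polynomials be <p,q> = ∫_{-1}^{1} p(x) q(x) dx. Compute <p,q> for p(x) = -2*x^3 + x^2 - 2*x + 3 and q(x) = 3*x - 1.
<p,q> = -196/15

Expand the product: p(x)·q(x) = -6*x^4 + 5*x^3 - 7*x^2 + 11*x - 3.
∫_{-1}^{1} of each monomial x^k gives [2/(k+1) if k even, 0 if k odd]. Integrating term-by-term (or equivalently evaluating the antiderivative F(x) = -6*x^5/5 + 5*x^4/4 - 7*x^3/3 + 11*x^2/2 - 3*x at the endpoints):
  F(1) − F(−1) = 13/60 − (797/60) = -196/15.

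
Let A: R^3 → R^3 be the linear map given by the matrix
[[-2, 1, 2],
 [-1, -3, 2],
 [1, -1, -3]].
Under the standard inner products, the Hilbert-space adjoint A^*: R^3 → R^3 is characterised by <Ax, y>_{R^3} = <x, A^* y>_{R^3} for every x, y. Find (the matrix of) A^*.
A^* = A^T =
[[-2, -1, 1],
 [1, -3, -1],
 [2, 2, -3]]

For real matrices with standard dot products, the defining identity <Ax, y> = <x, A^* y> gives (Ax)^T y = x^T (A^*) y, i.e. x^T A^T y = x^T (A^*) y. Since this holds for all x, y, we must have A^* = A^T. Therefore
A^* =
[[-2, -1, 1],
 [1, -3, -1],
 [2, 2, -3]].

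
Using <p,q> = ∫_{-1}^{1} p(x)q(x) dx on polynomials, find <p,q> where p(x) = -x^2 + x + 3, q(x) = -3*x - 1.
<p,q> = -22/3

Expand the product: p(x)·q(x) = 3*x^3 - 2*x^2 - 10*x - 3.
∫_{-1}^{1} of each monomial x^k gives [2/(k+1) if k even, 0 if k odd]. Integrating term-by-term (or equivalently evaluating the antiderivative F(x) = 3*x^4/4 - 2*x^3/3 - 5*x^2 - 3*x at the endpoints):
  F(1) − F(−1) = -95/12 − (-7/12) = -22/3.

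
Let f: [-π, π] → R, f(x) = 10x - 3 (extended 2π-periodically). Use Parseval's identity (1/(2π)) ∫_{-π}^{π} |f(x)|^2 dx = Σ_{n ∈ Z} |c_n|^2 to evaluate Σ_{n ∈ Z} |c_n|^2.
Σ |c_n|^2 = 100π^2/3 + 9

Expand and integrate term by term over [-π, π]:
  ∫ (10x)^2 dx = 100·(2π^3/3); ∫ 2·10·(-3)·x dx = 0 (odd integrand); ∫ (-3)^2 dx = 9·2π.
So (1/(2π)) ∫_{-π}^{π} (10x - 3)^2 dx = 100π^2/3 + 9 = 100π^2/3 + 9.
Parseval ⇒ Σ |c_n|^2 = 100π^2/3 + 9.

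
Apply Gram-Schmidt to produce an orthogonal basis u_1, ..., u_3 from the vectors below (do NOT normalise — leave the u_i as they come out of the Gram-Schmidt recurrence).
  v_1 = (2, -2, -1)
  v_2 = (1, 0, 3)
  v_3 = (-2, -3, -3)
Orthogonal basis:
  u_1 = (2, -2, -1)
  u_2 = (11/9, -2/9, 26/9)
  u_3 = (-162/89, -189/89, 54/89)

Apply the Gram-Schmidt recurrence
  u_1 = v_1
  u_i = v_i − Σ_{j<i} ((v_i · u_j) / (u_j · u_j)) · u_j.

Step by step this gives:
  u_1 = (2, -2, -1)
  u_2 = (11/9, -2/9, 26/9)
  u_3 = (-162/89, -189/89, 54/89)

Orthogonality check:
  u_2 · u_1 = 0 (should be 0)
  u_3 · u_1 = 0 (should be 0)
  u_3 · u_2 = 0 (should be 0)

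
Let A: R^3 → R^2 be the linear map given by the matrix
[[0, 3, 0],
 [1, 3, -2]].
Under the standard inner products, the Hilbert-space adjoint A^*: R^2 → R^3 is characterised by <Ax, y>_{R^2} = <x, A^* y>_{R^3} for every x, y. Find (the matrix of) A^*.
A^* = A^T =
[[0, 1],
 [3, 3],
 [0, -2]]

For real matrices with standard dot products, the defining identity <Ax, y> = <x, A^* y> gives (Ax)^T y = x^T (A^*) y, i.e. x^T A^T y = x^T (A^*) y. Since this holds for all x, y, we must have A^* = A^T. Therefore
A^* =
[[0, 1],
 [3, 3],
 [0, -2]].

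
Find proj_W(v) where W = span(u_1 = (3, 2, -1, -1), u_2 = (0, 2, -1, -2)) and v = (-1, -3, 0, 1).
proj_W(v) = (-51/43, -84/43, 42/43, 67/43)

Set up U = [u_1 | ... | u_2] ∈ R^(4×2). The projector onto W = col(U) is P = U (U^T U)^(-1) U^T.
Compute U^T U =
  [15, 7]
  [7, 9],
and U^T v = (-10, -8).
Solve U^T U · c = U^T v for the coefficients: c = (-17/43, -25/43). The projection is proj_W(v) = U c.
Check: (v - proj_W(v)) · u_1 = 0  (should be 0).
Check: (v - proj_W(v)) · u_2 = 0  (should be 0).
Result: proj_W(v) = (-51/43, -84/43, 42/43, 67/43).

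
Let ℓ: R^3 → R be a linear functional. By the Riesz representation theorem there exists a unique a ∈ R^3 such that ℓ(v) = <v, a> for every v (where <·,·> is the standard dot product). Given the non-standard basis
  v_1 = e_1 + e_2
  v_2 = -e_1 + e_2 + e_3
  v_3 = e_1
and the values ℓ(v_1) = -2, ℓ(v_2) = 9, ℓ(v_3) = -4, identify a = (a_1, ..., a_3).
a = (-4, 2, 3)

Write a = (a_1, ..., a_3) in the standard basis. For each basis vector v_i, ℓ(v_i) = <v_i, a> is a linear equation in the a_j's. Collect the n equations into a matrix system V a = ℓ, where row i of V is v_i (expressed in the standard basis). Since V is invertible (lower-triangular with 1s on the diagonal, up to permutation), solve by back-substitution:
  V =
[[1, 1, 0],
 [-1, 1, 1],
 [1, 0, 0]]
  V a = (-2, 9, -4)
Solving gives a = (-4, 2, 3).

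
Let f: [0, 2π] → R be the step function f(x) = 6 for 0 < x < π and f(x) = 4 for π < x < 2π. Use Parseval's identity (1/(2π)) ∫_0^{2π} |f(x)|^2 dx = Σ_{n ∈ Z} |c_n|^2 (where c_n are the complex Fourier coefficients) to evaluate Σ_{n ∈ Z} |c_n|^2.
Σ |c_n|^2 = 26

Parseval equates the L^2 energy of f (normalised by 1/(2π)) with the ℓ^2 sum of its Fourier coefficients: (1/(2π)) ∫_0^{2π} |f|^2 = Σ |c_n|^2.
Compute the left side: (1/(2π)) [∫_0^π 6^2 dx + ∫_π^{2π} 4^2 dx] = (1/(2π)) · (36π + 16π) = (36 + 16)/2 = 26.
So Σ_{n ∈ Z} |c_n|^2 = 26.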